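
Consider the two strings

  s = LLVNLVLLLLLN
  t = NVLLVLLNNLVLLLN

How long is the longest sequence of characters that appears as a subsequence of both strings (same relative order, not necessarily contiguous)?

10

Pick L at s[1]=t[3] → L at s[2]=t[4] → V at s[3]=t[5] → N at s[4]=t[9] → L at s[5]=t[10] → V at s[6]=t[11] → L at s[9]=t[12] → L at s[10]=t[13] → L at s[11]=t[14] → N at s[12]=t[15]; all 10 characters appear in both, in order. Since dp[12][15] = 10, nothing longer is possible.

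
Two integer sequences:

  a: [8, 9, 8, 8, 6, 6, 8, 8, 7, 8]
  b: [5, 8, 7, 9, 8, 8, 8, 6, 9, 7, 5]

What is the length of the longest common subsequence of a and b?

6

One common subsequence of length 6: 8 (a #1, b #2) → 9 (a #2, b #4) → 8 (a #3, b #6) → 8 (a #4, b #7) → 6 (a #5, b #8) → 7 (a #9, b #10). The LCS DP gives dp[10][11] = 6, so this is optimal.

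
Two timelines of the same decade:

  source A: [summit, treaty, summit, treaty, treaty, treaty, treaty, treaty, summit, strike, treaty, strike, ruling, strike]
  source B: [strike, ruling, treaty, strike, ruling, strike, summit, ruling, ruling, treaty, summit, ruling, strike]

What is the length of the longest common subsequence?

Taking treaty (source A #2, source B #3); then summit (source A #3, source B #7); then treaty (source A #8, source B #10); then summit (source A #9, source B #11); then ruling (source A #13, source B #12); then strike (source A #14, source B #13) gives a common subsequence of length 6. dp[14][13] = 6 confirms this is the maximum.

6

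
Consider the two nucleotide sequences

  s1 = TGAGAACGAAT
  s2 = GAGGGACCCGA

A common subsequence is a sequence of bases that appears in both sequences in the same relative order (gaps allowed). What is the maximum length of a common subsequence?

Taking G at s1[2]=s2[1]; then A at s1[3]=s2[2]; then G at s1[4]=s2[5]; then A at s1[5]=s2[6]; then C at s1[7]=s2[9]; then G at s1[8]=s2[10]; then A at s1[10]=s2[11] gives a common subsequence of length 7. Since dp[11][11] = 7, nothing longer is possible.

7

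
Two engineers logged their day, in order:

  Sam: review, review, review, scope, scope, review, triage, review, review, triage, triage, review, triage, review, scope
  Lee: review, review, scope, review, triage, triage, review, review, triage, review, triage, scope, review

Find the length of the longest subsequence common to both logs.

11

Match review at Sam[2]=Lee[1] → review at Sam[3]=Lee[2] → scope at Sam[5]=Lee[3] → review at Sam[6]=Lee[4] → triage at Sam[7]=Lee[6] → review at Sam[8]=Lee[7] → review at Sam[9]=Lee[8] → triage at Sam[11]=Lee[9] → review at Sam[12]=Lee[10] → triage at Sam[13]=Lee[11] → review at Sam[14]=Lee[13] — 11 tasks in the same relative order in both. The LCS DP gives dp[15][13] = 11, so this is optimal.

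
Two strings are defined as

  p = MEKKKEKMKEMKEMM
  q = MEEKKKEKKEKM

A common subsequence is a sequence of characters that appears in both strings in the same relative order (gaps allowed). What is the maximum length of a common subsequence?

11

Pick M [1,1], then E [2,3], then K [3,4], then K [4,5], then K [5,6], then E [6,7], then K [7,8], then K [9,9], then E [10,10], then K [12,11], then M [15,12]; all 11 characters appear in both, in order. Since dp[15][12] = 11, nothing longer is possible.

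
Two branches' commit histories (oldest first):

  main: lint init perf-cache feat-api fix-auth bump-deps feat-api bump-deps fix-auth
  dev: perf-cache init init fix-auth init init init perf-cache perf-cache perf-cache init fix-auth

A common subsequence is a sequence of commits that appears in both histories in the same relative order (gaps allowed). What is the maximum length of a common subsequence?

3

Match init [2,7] → perf-cache [3,10] → fix-auth [9,12] — 3 commits in the same relative order in both. Since dp[9][12] = 3, nothing longer is possible.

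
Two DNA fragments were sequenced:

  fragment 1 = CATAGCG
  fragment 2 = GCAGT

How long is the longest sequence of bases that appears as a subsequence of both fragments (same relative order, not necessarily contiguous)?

Pick C (fragment 1 #1, fragment 2 #2) → A (fragment 1 #2, fragment 2 #3) → T (fragment 1 #3, fragment 2 #5); all 3 bases appear in both, in order, and the DP table's final entry dp[7][5] is also 3, so no common subsequence is longer.

3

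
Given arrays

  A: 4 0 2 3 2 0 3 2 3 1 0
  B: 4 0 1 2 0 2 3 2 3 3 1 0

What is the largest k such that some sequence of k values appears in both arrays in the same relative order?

Let dp[i][j] be the LCS length of the first i values of A and the first j values of B. dp[i][j] = dp[i-1][j-1]+1 when the i-th and j-th values match, else max(dp[i-1][j], dp[i][j-1]).
    ·  4  0  1  2  0  2  3  2  3  3  1  0
 ·  0  0  0  0  0  0  0  0  0  0  0  0  0
 4  0  1  1  1  1  1  1  1  1  1  1  1  1
 0  0  1  2  2  2  2  2  2  2  2  2  2  2
 2  0  1  2  2  3  3  3  3  3  3  3  3  3
 3  0  1  2  2  3  3  3  4  4  4  4  4  4
 2  0  1  2  2  3  3  4  4  5  5  5  5  5
 0  0  1  2  2  3  4  4  4  5  5  5  5  6
 3  0  1  2  2  3  4  4  5  5  6  6  6  6
 2  0  1  2  2  3  4  5  5  6  6  6  6  6
 3  0  1  2  2  3  4  5  6  6  7  7  7  7
 1  0  1  2  3  3  4  5  6  6  7  7  8  8
 0  0  1  2  3  3  4  5  6  6  7  7  8  9
dp[11][12] = 9. One LCS (by backtracking along matches): 4, 0, 2, 3, 2, 3, 3, 1, 0.

9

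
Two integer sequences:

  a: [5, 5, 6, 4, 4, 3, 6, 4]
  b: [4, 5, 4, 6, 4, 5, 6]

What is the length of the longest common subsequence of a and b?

4

One common subsequence of length 4: 5 (a #1, b #2), then 6 (a #3, b #4), then 4 (a #4, b #5), then 6 (a #7, b #7). dp[8][7] = 4 confirms this is the maximum.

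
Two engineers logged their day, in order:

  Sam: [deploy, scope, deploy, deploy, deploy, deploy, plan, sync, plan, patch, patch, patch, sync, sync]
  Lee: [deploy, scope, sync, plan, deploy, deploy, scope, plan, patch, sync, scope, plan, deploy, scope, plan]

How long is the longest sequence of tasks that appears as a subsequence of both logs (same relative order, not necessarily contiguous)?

One common subsequence of length 7: deploy (Sam #1, Lee #1) → scope (Sam #2, Lee #2) → deploy (Sam #3, Lee #5) → deploy (Sam #4, Lee #6) → plan (Sam #7, Lee #8) → sync (Sam #8, Lee #10) → plan (Sam #9, Lee #15). dp[14][15] = 7 confirms this is the maximum.

7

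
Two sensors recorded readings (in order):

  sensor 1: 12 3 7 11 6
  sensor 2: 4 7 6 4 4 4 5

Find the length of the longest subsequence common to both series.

2

One common subsequence of length 2: 7 (sensor 1 #3, sensor 2 #2), then 6 (sensor 1 #5, sensor 2 #3), and the DP table's final entry dp[5][7] is also 2, so no common subsequence is longer.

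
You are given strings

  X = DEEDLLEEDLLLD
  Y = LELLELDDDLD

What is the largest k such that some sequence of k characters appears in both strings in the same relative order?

Let dp[i][j] be the LCS length of the first i characters of X and the first j characters of Y. dp[i][j] = dp[i-1][j-1]+1 when the i-th and j-th characters match, else max(dp[i-1][j], dp[i][j-1]).
    ·  L  E  L  L  E  L  D  D  D  L  D
 ·  0  0  0  0  0  0  0  0  0  0  0  0
 D  0  0  0  0  0  0  0  1  1  1  1  1
 E  0  0  1  1  1  1  1  1  1  1  1  1
 E  0  0  1  1  1  2  2  2  2  2  2  2
 D  0  0  1  1  1  2  2  3  3  3  3  3
 L  0  1  1  2  2  2  3  3  3  3  4  4
 L  0  1  1  2  3  3  3  3  3  3  4  4
 E  0  1  2  2  3  4  4  4  4  4  4  4
 E  0  1  2  2  3  4  4  4  4  4  4  4
 D  0  1  2  2  3  4  4  5  5  5  5  5
 L  0  1  2  3  3  4  5  5  5  5  6  6
 L  0  1  2  3  4  4  5  5  5  5  6  6
 L  0  1  2  3  4  4  5  5  5  5  6  6
 D  0  1  2  3  4  4  5  6  6  6  6  7
dp[13][11] = 7. One LCS (by backtracking along matches): ELLEDLD.

7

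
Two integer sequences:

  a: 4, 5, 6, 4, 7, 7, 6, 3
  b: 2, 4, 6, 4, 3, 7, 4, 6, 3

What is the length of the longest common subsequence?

6

Let dp[i][j] be the LCS length of the first i values of a and the first j values of b. dp[i][j] = dp[i-1][j-1]+1 when the i-th and j-th values match, else max(dp[i-1][j], dp[i][j-1]).
    ·  2  4  6  4  3  7  4  6  3
 ·  0  0  0  0  0  0  0  0  0  0
 4  0  0  1  1  1  1  1  1  1  1
 5  0  0  1  1  1  1  1  1  1  1
 6  0  0  1  2  2  2  2  2  2  2
 4  0  0  1  2  3  3  3  3  3  3
 7  0  0  1  2  3  3  4  4  4  4
 7  0  0  1  2  3  3  4  4  4  4
 6  0  0  1  2  3  3  4  4  5  5
 3  0  0  1  2  3  4  4  4  5  6
dp[8][9] = 6. One LCS (by backtracking along matches): 4, 6, 4, 7, 6, 3.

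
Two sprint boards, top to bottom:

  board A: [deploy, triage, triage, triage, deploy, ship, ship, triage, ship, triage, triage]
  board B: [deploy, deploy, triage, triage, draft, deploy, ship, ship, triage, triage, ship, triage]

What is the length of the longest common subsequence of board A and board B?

9

Match deploy at board A[1]=board B[2] → triage at board A[2]=board B[3] → triage at board A[3]=board B[4] → deploy at board A[5]=board B[6] → ship at board A[6]=board B[7] → ship at board A[7]=board B[8] → triage at board A[8]=board B[10] → ship at board A[9]=board B[11] → triage at board A[11]=board B[12] — 9 tasks in the same relative order in both. Since dp[11][12] = 9, nothing longer is possible.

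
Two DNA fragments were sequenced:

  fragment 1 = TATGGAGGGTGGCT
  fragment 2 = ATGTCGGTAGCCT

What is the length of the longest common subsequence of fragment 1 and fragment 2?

9

One common subsequence of length 9: A at fragment 1[2]=fragment 2[1], then T at fragment 1[3]=fragment 2[2], then G at fragment 1[4]=fragment 2[3], then G at fragment 1[8]=fragment 2[6], then G at fragment 1[9]=fragment 2[7], then T at fragment 1[10]=fragment 2[8], then G at fragment 1[11]=fragment 2[10], then C at fragment 1[13]=fragment 2[12], then T at fragment 1[14]=fragment 2[13]. Since dp[14][13] = 9, nothing longer is possible.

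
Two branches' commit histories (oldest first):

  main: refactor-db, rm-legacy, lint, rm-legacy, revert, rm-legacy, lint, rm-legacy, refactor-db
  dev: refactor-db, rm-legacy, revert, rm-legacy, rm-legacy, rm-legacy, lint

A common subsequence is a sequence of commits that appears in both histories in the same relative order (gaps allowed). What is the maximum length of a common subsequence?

5

Pick refactor-db at main[1]=dev[1], rm-legacy at main[2]=dev[4], rm-legacy at main[4]=dev[5], rm-legacy at main[6]=dev[6], lint at main[7]=dev[7]; all 5 commits appear in both, in order. Since dp[9][7] = 5, nothing longer is possible.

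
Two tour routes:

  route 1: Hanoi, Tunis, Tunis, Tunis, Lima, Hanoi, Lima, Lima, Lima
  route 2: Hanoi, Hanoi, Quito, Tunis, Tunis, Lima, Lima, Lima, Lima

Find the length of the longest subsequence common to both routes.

7

Match Hanoi at route 1[1]=route 2[2] → Tunis at route 1[3]=route 2[4] → Tunis at route 1[4]=route 2[5] → Lima at route 1[5]=route 2[6] → Lima at route 1[7]=route 2[7] → Lima at route 1[8]=route 2[8] → Lima at route 1[9]=route 2[9] — 7 stops in the same relative order in both. dp[9][9] = 7 confirms this is the maximum.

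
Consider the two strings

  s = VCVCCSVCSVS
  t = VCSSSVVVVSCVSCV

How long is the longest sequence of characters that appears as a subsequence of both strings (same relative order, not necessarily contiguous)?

7

One common subsequence of length 7: V at s[1]=t[1]; then C at s[2]=t[2]; then V at s[3]=t[9]; then C at s[4]=t[11]; then S at s[6]=t[13]; then C at s[8]=t[14]; then V at s[10]=t[15]. dp[11][15] = 7 confirms this is the maximum.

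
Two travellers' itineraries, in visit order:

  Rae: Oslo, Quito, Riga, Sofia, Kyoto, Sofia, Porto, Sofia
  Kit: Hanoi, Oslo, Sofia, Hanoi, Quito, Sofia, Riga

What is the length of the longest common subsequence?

3

Pick Oslo at Rae[1]=Kit[2], Quito at Rae[2]=Kit[5], Riga at Rae[3]=Kit[7]; all 3 stops appear in both, in order. The LCS DP gives dp[8][7] = 3, so this is optimal.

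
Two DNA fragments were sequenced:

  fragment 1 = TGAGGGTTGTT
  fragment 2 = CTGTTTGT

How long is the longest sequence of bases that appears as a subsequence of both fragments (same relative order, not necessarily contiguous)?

6

Pick T (fragment 1 #1, fragment 2 #2), then G (fragment 1 #2, fragment 2 #3), then T (fragment 1 #7, fragment 2 #5), then T (fragment 1 #8, fragment 2 #6), then G (fragment 1 #9, fragment 2 #7), then T (fragment 1 #11, fragment 2 #8); all 6 bases appear in both, in order, and the DP table's final entry dp[11][8] is also 6, so no common subsequence is longer.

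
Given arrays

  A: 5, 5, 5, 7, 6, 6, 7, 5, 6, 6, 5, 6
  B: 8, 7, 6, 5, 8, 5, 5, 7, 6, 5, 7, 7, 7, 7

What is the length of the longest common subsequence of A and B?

Match 5 [1,4], 5 [2,6], 5 [3,7], 7 [4,8], 6 [5,9], 7 [7,14] — 6 values in the same relative order in both. Since dp[12][14] = 6, nothing longer is possible.

6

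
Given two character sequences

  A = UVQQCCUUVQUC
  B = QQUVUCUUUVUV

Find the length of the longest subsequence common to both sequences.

Let dp[i][j] be the LCS length of the first i characters of A and the first j characters of B. dp[i][j] = dp[i-1][j-1]+1 when the i-th and j-th characters match, else max(dp[i-1][j], dp[i][j-1]).
    ·  Q  Q  U  V  U  C  U  U  U  V  U  V
 ·  0  0  0  0  0  0  0  0  0  0  0  0  0
 U  0  0  0  1  1  1  1  1  1  1  1  1  1
 V  0  0  0  1  2  2  2  2  2  2  2  2  2
 Q  0  1  1  1  2  2  2  2  2  2  2  2  2
 Q  0  1  2  2  2  2  2  2  2  2  2  2  2
 C  0  1  2  2  2  2  3  3  3  3  3  3  3
 C  0  1  2  2  2  2  3  3  3  3  3  3  3
 U  0  1  2  3  3  3  3  4  4  4  4  4  4
 U  0  1  2  3  3  4  4  4  5  5  5  5  5
 V  0  1  2  3  4  4  4  4  5  5  6  6  6
 Q  0  1  2  3  4  4  4  4  5  5  6  6  6
 U  0  1  2  3  4  5  5  5  5  6  6  7  7
 C  0  1  2  3  4  5  6  6  6  6  6  7  7
dp[12][12] = 7. One LCS (by backtracking along matches): UVCUUVU.

7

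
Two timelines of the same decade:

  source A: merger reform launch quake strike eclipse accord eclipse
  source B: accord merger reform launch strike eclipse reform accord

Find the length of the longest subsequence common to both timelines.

Taking merger [1,2] → reform [2,3] → launch [3,4] → strike [5,5] → eclipse [6,6] → accord [7,8] gives a common subsequence of length 6. Since dp[8][8] = 6, nothing longer is possible.

6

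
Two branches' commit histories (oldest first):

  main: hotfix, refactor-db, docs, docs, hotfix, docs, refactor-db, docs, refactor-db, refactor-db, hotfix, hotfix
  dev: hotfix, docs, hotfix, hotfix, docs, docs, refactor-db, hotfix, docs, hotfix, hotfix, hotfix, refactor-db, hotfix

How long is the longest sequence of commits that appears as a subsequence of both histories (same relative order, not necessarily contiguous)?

Match hotfix (main #1, dev #1), docs (main #3, dev #2), docs (main #4, dev #5), docs (main #6, dev #6), refactor-db (main #7, dev #7), docs (main #8, dev #9), refactor-db (main #10, dev #13), hotfix (main #12, dev #14) — 8 commits in the same relative order in both, and the DP table's final entry dp[12][14] is also 8, so no common subsequence is longer.

8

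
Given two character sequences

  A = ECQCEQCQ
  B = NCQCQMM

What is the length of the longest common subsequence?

4

Let dp[i][j] be the LCS length of the first i characters of A and the first j characters of B. dp[i][j] = dp[i-1][j-1]+1 when the i-th and j-th characters match, else max(dp[i-1][j], dp[i][j-1]).
    ·  N  C  Q  C  Q  M  M
 ·  0  0  0  0  0  0  0  0
 E  0  0  0  0  0  0  0  0
 C  0  0  1  1  1  1  1  1
 Q  0  0  1  2  2  2  2  2
 C  0  0  1  2  3  3  3  3
 E  0  0  1  2  3  3  3  3
 Q  0  0  1  2  3  4  4  4
 C  0  0  1  2  3  4  4  4
 Q  0  0  1  2  3  4  4  4
dp[8][7] = 4. One LCS (by backtracking along matches): CQCQ.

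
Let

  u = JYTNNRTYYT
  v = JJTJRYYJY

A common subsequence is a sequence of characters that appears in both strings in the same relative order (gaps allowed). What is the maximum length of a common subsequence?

Let dp[i][j] be the LCS length of the first i characters of u and the first j characters of v. dp[i][j] = dp[i-1][j-1]+1 when the i-th and j-th characters match, else max(dp[i-1][j], dp[i][j-1]).
    ·  J  J  T  J  R  Y  Y  J  Y
 ·  0  0  0  0  0  0  0  0  0  0
 J  0  1  1  1  1  1  1  1  1  1
 Y  0  1  1  1  1  1  2  2  2  2
 T  0  1  1  2  2  2  2  2  2  2
 N  0  1  1  2  2  2  2  2  2  2
 N  0  1  1  2  2  2  2  2  2  2
 R  0  1  1  2  2  3  3  3  3  3
 T  0  1  1  2  2  3  3  3  3  3
 Y  0  1  1  2  2  3  4  4  4  4
 Y  0  1  1  2  2  3  4  5  5  5
 T  0  1  1  2  2  3  4  5  5  5
dp[10][9] = 5. One LCS (by backtracking along matches): JTRYY.

5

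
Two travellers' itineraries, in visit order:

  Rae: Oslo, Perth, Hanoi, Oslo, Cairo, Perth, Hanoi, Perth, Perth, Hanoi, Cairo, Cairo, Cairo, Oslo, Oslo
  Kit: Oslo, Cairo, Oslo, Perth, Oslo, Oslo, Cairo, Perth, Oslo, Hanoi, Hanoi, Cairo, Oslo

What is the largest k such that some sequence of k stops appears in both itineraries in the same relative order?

9

Taking Oslo (Rae #1, Kit #3); then Perth (Rae #2, Kit #4); then Oslo (Rae #4, Kit #6); then Cairo (Rae #5, Kit #7); then Perth (Rae #6, Kit #8); then Hanoi (Rae #7, Kit #10); then Hanoi (Rae #10, Kit #11); then Cairo (Rae #13, Kit #12); then Oslo (Rae #15, Kit #13) gives a common subsequence of length 9. dp[15][13] = 9 confirms this is the maximum.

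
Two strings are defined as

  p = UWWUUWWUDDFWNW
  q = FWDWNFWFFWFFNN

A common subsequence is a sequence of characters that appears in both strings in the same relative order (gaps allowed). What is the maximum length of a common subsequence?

6

One common subsequence of length 6: W (p #2, q #2); then W (p #3, q #4); then W (p #6, q #7); then W (p #7, q #10); then F (p #11, q #12); then N (p #13, q #14). Since dp[14][14] = 6, nothing longer is possible.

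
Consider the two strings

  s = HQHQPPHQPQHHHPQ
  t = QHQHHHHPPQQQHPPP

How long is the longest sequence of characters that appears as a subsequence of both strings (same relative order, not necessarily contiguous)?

9

Pick H at s[1]=t[2] → Q at s[2]=t[3] → H at s[3]=t[7] → P at s[5]=t[8] → P at s[6]=t[9] → Q at s[8]=t[11] → Q at s[10]=t[12] → H at s[11]=t[13] → P at s[14]=t[16]; all 9 characters appear in both, in order. dp[15][16] = 9 confirms this is the maximum.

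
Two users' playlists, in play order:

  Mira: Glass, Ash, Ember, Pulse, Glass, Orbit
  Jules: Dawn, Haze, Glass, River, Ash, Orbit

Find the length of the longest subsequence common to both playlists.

One common subsequence of length 3: Glass at Mira[1]=Jules[3], Ash at Mira[2]=Jules[5], Orbit at Mira[6]=Jules[6], and the DP table's final entry dp[6][6] is also 3, so no common subsequence is longer.

3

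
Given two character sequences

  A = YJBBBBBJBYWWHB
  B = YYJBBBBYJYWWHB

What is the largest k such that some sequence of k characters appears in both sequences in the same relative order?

Match Y (A #1, B #2), then J (A #2, B #3), then B (A #3, B #4), then B (A #4, B #5), then B (A #5, B #6), then B (A #6, B #7), then J (A #8, B #9), then Y (A #10, B #10), then W (A #11, B #11), then W (A #12, B #12), then H (A #13, B #13), then B (A #14, B #14) — 12 characters in the same relative order in both. The LCS DP gives dp[14][14] = 12, so this is optimal.

12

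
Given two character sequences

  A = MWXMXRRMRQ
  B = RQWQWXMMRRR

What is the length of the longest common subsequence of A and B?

6

Match W at A[2]=B[5]; then X at A[3]=B[6]; then M at A[4]=B[8]; then R at A[6]=B[9]; then R at A[7]=B[10]; then R at A[9]=B[11] — 6 characters in the same relative order in both. Since dp[10][11] = 6, nothing longer is possible.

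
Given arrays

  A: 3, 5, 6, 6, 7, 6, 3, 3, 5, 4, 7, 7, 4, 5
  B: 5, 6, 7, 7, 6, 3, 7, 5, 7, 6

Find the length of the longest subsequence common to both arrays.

7

Let dp[i][j] be the LCS length of the first i values of A and the first j values of B. dp[i][j] = dp[i-1][j-1]+1 when the i-th and j-th values match, else max(dp[i-1][j], dp[i][j-1]).
    ·  5  6  7  7  6  3  7  5  7  6
 ·  0  0  0  0  0  0  0  0  0  0  0
 3  0  0  0  0  0  0  1  1  1  1  1
 5  0  1  1  1  1  1  1  1  2  2  2
 6  0  1  2  2  2  2  2  2  2  2  3
 6  0  1  2  2  2  3  3  3  3  3  3
 7  0  1  2  3  3  3  3  4  4  4  4
 6  0  1  2  3  3  4  4  4  4  4  5
 3  0  1  2  3  3  4  5  5  5  5  5
 3  0  1  2  3  3  4  5  5  5  5  5
 5  0  1  2  3  3  4  5  5  6  6  6
 4  0  1  2  3  3  4  5  5  6  6  6
 7  0  1  2  3  4  4  5  6  6  7  7
 7  0  1  2  3  4  4  5  6  6  7  7
 4  0  1  2  3  4  4  5  6  6  7  7
 5  0  1  2  3  4  4  5  6  7  7  7
dp[14][10] = 7. One LCS (by backtracking along matches): 5, 6, 7, 6, 3, 5, 7.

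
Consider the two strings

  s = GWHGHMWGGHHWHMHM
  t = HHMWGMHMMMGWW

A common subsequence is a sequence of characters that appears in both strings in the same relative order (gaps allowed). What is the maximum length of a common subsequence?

8

One common subsequence of length 8: H at s[3]=t[1] → H at s[5]=t[2] → M at s[6]=t[3] → W at s[7]=t[4] → G at s[8]=t[5] → H at s[10]=t[7] → M at s[14]=t[9] → M at s[16]=t[10]. The LCS DP gives dp[16][13] = 8, so this is optimal.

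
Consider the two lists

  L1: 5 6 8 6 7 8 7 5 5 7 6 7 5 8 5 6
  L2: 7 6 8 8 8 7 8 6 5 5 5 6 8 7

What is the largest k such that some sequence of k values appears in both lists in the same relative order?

Pick 6 at L1[2]=L2[2] → 8 at L1[3]=L2[5] → 7 at L1[5]=L2[6] → 8 at L1[6]=L2[7] → 5 at L1[8]=L2[10] → 5 at L1[9]=L2[11] → 6 at L1[11]=L2[12] → 7 at L1[12]=L2[14]; all 8 values appear in both, in order. dp[16][14] = 8 confirms this is the maximum.

8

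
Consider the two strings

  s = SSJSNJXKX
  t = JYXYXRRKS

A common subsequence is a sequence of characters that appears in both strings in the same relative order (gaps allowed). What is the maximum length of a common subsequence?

Taking J at s[3]=t[1] → X at s[7]=t[5] → K at s[8]=t[8] gives a common subsequence of length 3, and the DP table's final entry dp[9][9] is also 3, so no common subsequence is longer.

3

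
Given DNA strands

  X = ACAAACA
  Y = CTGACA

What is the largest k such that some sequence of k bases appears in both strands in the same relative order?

Let dp[i][j] be the LCS length of the first i bases of X and the first j bases of Y. dp[i][j] = dp[i-1][j-1]+1 when the i-th and j-th bases match, else max(dp[i-1][j], dp[i][j-1]).
    ·  C  T  G  A  C  A
 ·  0  0  0  0  0  0  0
 A  0  0  0  0  1  1  1
 C  0  1  1  1  1  2  2
 A  0  1  1  1  2  2  3
 A  0  1  1  1  2  2  3
 A  0  1  1  1  2  2  3
 C  0  1  1  1  2  3  3
 A  0  1  1  1  2  3  4
dp[7][6] = 4. One LCS (by backtracking along matches): CACA.

4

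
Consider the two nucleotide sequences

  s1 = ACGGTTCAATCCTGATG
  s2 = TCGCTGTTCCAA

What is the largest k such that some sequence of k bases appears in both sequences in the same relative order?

Pick C at s1[2]=s2[2]; then G at s1[3]=s2[3]; then G at s1[4]=s2[6]; then T at s1[5]=s2[7]; then T at s1[6]=s2[8]; then C at s1[7]=s2[10]; then A at s1[9]=s2[11]; then A at s1[15]=s2[12]; all 8 bases appear in both, in order. The LCS DP gives dp[17][12] = 8, so this is optimal.

8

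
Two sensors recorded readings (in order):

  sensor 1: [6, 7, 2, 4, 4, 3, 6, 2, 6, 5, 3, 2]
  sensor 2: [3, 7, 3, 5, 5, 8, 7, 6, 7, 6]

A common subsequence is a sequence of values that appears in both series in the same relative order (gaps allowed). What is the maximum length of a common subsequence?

Let dp[i][j] be the LCS length of the first i values of sensor 1 and the first j values of sensor 2. dp[i][j] = dp[i-1][j-1]+1 when the i-th and j-th values match, else max(dp[i-1][j], dp[i][j-1]).
    ·  3  7  3  5  5  8  7  6  7  6
 ·  0  0  0  0  0  0  0  0  0  0  0
 6  0  0  0  0  0  0  0  0  1  1  1
 7  0  0  1  1  1  1  1  1  1  2  2
 2  0  0  1  1  1  1  1  1  1  2  2
 4  0  0  1  1  1  1  1  1  1  2  2
 4  0  0  1  1  1  1  1  1  1  2  2
 3  0  1  1  2  2  2  2  2  2  2  2
 6  0  1  1  2  2  2  2  2  3  3  3
 2  0  1  1  2  2  2  2  2  3  3  3
 6  0  1  1  2  2  2  2  2  3  3  4
 5  0  1  1  2  3  3  3  3  3  3  4
 3  0  1  1  2  3  3  3  3  3  3  4
 2  0  1  1  2  3  3  3  3  3  3  4
dp[12][10] = 4. One LCS (by backtracking along matches): 7, 3, 6, 6.

4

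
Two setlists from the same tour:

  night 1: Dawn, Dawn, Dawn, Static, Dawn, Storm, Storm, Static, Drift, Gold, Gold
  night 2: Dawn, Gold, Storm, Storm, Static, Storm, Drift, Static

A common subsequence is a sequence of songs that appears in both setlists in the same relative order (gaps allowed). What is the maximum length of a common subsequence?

5

Pick Dawn (night 1 #1, night 2 #1), then Storm (night 1 #6, night 2 #3), then Storm (night 1 #7, night 2 #4), then Static (night 1 #8, night 2 #5), then Drift (night 1 #9, night 2 #7); all 5 songs appear in both, in order. Since dp[11][8] = 5, nothing longer is possible.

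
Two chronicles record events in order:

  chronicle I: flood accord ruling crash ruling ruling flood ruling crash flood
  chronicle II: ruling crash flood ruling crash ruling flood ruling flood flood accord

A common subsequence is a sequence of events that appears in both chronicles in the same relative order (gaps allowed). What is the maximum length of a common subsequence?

Taking flood at chronicle I[1]=chronicle II[3], ruling at chronicle I[3]=chronicle II[4], crash at chronicle I[4]=chronicle II[5], ruling at chronicle I[5]=chronicle II[6], ruling at chronicle I[6]=chronicle II[8], flood at chronicle I[7]=chronicle II[9], flood at chronicle I[10]=chronicle II[10] gives a common subsequence of length 7, and the DP table's final entry dp[10][11] is also 7, so no common subsequence is longer.

7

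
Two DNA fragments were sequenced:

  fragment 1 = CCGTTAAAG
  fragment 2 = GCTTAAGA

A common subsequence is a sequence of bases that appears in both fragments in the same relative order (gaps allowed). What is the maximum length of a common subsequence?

6

One common subsequence of length 6: C at fragment 1[2]=fragment 2[2], then T at fragment 1[4]=fragment 2[3], then T at fragment 1[5]=fragment 2[4], then A at fragment 1[6]=fragment 2[5], then A at fragment 1[7]=fragment 2[6], then A at fragment 1[8]=fragment 2[8]. The LCS DP gives dp[9][8] = 6, so this is optimal.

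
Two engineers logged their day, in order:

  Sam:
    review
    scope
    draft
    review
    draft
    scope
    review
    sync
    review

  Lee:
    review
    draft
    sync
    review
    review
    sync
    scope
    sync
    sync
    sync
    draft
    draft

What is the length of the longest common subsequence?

One common subsequence of length 5: review (Sam #1, Lee #1), then draft (Sam #3, Lee #2), then review (Sam #4, Lee #5), then scope (Sam #6, Lee #7), then sync (Sam #8, Lee #10). dp[9][12] = 5 confirms this is the maximum.

5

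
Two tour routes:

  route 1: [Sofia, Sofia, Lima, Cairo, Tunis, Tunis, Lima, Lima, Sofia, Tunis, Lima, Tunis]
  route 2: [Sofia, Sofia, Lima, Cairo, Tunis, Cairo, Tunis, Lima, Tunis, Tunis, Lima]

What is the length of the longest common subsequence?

Pick Sofia (route 1 #1, route 2 #1) → Sofia (route 1 #2, route 2 #2) → Lima (route 1 #3, route 2 #3) → Cairo (route 1 #4, route 2 #4) → Tunis (route 1 #5, route 2 #5) → Tunis (route 1 #6, route 2 #7) → Lima (route 1 #7, route 2 #8) → Tunis (route 1 #10, route 2 #10) → Lima (route 1 #11, route 2 #11); all 9 stops appear in both, in order. dp[12][11] = 9 confirms this is the maximum.

9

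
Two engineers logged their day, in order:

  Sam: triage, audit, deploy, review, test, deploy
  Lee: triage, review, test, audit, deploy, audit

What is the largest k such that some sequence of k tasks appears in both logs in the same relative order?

One common subsequence of length 4: triage at Sam[1]=Lee[1], review at Sam[4]=Lee[2], test at Sam[5]=Lee[3], deploy at Sam[6]=Lee[5]. The LCS DP gives dp[6][6] = 4, so this is optimal.

4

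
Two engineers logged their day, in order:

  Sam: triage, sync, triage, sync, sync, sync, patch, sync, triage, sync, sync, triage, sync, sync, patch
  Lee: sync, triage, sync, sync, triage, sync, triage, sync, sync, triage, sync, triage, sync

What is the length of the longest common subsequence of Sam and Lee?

11

Match sync (Sam #2, Lee #1), triage (Sam #3, Lee #2), sync (Sam #4, Lee #3), sync (Sam #5, Lee #4), sync (Sam #8, Lee #6), triage (Sam #9, Lee #7), sync (Sam #10, Lee #8), sync (Sam #11, Lee #9), triage (Sam #12, Lee #10), sync (Sam #13, Lee #11), sync (Sam #14, Lee #13) — 11 tasks in the same relative order in both. The LCS DP gives dp[15][13] = 11, so this is optimal.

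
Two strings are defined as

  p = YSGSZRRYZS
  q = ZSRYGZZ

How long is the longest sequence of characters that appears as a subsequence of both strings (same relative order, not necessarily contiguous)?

Pick Y [1,4], G [3,5], Z [5,6], Z [9,7]; all 4 characters appear in both, in order. dp[10][7] = 4 confirms this is the maximum.

4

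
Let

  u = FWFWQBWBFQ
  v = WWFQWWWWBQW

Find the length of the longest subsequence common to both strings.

6

Let dp[i][j] be the LCS length of the first i characters of u and the first j characters of v. dp[i][j] = dp[i-1][j-1]+1 when the i-th and j-th characters match, else max(dp[i-1][j], dp[i][j-1]).
    ·  W  W  F  Q  W  W  W  W  B  Q  W
 ·  0  0  0  0  0  0  0  0  0  0  0  0
 F  0  0  0  1  1  1  1  1  1  1  1  1
 W  0  1  1  1  1  2  2  2  2  2  2  2
 F  0  1  1  2  2  2  2  2  2  2  2  2
 W  0  1  2  2  2  3  3  3  3  3  3  3
 Q  0  1  2  2  3  3  3  3  3  3  4  4
 B  0  1  2  2  3  3  3  3  3  4  4  4
 W  0  1  2  2  3  4  4  4  4  4  4  5
 B  0  1  2  2  3  4  4  4  4  5  5  5
 F  0  1  2  3  3  4  4  4  4  5  5  5
 Q  0  1  2  3  4  4  4  4  4  5  6  6
dp[10][11] = 6. One LCS (by backtracking along matches): FWWWBQ.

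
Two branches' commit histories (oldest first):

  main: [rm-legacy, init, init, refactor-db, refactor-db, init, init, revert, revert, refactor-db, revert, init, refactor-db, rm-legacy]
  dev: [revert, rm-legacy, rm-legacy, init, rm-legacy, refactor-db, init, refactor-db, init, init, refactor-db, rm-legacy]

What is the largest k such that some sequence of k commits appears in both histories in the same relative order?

8

One common subsequence of length 8: rm-legacy [1,3], init [2,4], init [3,7], refactor-db [5,8], init [7,9], init [12,10], refactor-db [13,11], rm-legacy [14,12]. The LCS DP gives dp[14][12] = 8, so this is optimal.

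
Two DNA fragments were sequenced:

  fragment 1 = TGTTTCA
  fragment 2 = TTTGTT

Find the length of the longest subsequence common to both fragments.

4

Let dp[i][j] be the LCS length of the first i bases of fragment 1 and the first j bases of fragment 2. dp[i][j] = dp[i-1][j-1]+1 when the i-th and j-th bases match, else max(dp[i-1][j], dp[i][j-1]).
    ·  T  T  T  G  T  T
 ·  0  0  0  0  0  0  0
 T  0  1  1  1  1  1  1
 G  0  1  1  1  2  2  2
 T  0  1  2  2  2  3  3
 T  0  1  2  3  3  3  4
 T  0  1  2  3  3  4  4
 C  0  1  2  3  3  4  4
 A  0  1  2  3  3  4  4
dp[7][6] = 4. One LCS (by backtracking along matches): TGTT.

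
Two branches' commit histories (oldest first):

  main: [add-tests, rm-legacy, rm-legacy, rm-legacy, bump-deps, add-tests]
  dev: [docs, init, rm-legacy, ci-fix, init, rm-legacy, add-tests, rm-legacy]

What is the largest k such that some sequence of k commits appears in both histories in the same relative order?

3

One common subsequence of length 3: rm-legacy at main[2]=dev[3] → rm-legacy at main[3]=dev[6] → rm-legacy at main[4]=dev[8]. dp[6][8] = 3 confirms this is the maximum.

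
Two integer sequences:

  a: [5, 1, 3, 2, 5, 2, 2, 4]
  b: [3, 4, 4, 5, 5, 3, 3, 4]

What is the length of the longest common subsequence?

Let dp[i][j] be the LCS length of the first i values of a and the first j values of b. dp[i][j] = dp[i-1][j-1]+1 when the i-th and j-th values match, else max(dp[i-1][j], dp[i][j-1]).
    ·  3  4  4  5  5  3  3  4
 ·  0  0  0  0  0  0  0  0  0
 5  0  0  0  0  1  1  1  1  1
 1  0  0  0  0  1  1  1  1  1
 3  0  1  1  1  1  1  2  2  2
 2  0  1  1  1  1  1  2  2  2
 5  0  1  1  1  2  2  2  2  2
 2  0  1  1  1  2  2  2  2  2
 2  0  1  1  1  2  2  2  2  2
 4  0  1  2  2  2  2  2  2  3
dp[8][8] = 3. One LCS (by backtracking along matches): 5, 3, 4.

3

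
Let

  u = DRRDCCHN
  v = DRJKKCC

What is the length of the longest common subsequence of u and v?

4

Let dp[i][j] be the LCS length of the first i characters of u and the first j characters of v. dp[i][j] = dp[i-1][j-1]+1 when the i-th and j-th characters match, else max(dp[i-1][j], dp[i][j-1]).
    ·  D  R  J  K  K  C  C
 ·  0  0  0  0  0  0  0  0
 D  0  1  1  1  1  1  1  1
 R  0  1  2  2  2  2  2  2
 R  0  1  2  2  2  2  2  2
 D  0  1  2  2  2  2  2  2
 C  0  1  2  2  2  2  3  3
 C  0  1  2  2  2  2  3  4
 H  0  1  2  2  2  2  3  4
 N  0  1  2  2  2  2  3  4
dp[8][7] = 4. One LCS (by backtracking along matches): DRCC.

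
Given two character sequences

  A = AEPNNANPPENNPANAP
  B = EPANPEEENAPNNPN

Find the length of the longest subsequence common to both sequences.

Match E (A #2, B #1), then P (A #3, B #2), then N (A #4, B #4), then N (A #5, B #9), then A (A #6, B #10), then P (A #9, B #11), then N (A #11, B #12), then N (A #12, B #13), then P (A #13, B #14), then N (A #15, B #15) — 10 characters in the same relative order in both. Since dp[17][15] = 10, nothing longer is possible.

10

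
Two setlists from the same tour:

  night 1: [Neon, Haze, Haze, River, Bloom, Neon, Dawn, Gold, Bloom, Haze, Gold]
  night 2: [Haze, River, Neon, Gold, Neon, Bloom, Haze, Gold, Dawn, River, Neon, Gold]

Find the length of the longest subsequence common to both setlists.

Match Haze at night 1[3]=night 2[1] → River at night 1[4]=night 2[2] → Neon at night 1[6]=night 2[3] → Gold at night 1[8]=night 2[4] → Bloom at night 1[9]=night 2[6] → Haze at night 1[10]=night 2[7] → Gold at night 1[11]=night 2[12] — 7 songs in the same relative order in both, and the DP table's final entry dp[11][12] is also 7, so no common subsequence is longer.

7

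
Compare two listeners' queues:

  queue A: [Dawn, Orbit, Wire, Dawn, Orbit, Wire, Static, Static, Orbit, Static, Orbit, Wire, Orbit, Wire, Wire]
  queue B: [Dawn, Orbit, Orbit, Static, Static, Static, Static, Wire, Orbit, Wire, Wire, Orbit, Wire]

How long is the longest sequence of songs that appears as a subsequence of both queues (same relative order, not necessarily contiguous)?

10

Match Dawn (queue A #1, queue B #1) → Orbit (queue A #2, queue B #2) → Orbit (queue A #5, queue B #3) → Static (queue A #7, queue B #5) → Static (queue A #8, queue B #6) → Static (queue A #10, queue B #7) → Orbit (queue A #11, queue B #9) → Wire (queue A #12, queue B #11) → Orbit (queue A #13, queue B #12) → Wire (queue A #15, queue B #13) — 10 songs in the same relative order in both. Since dp[15][13] = 10, nothing longer is possible.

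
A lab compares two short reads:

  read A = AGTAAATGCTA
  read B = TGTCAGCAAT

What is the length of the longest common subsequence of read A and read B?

Let dp[i][j] be the LCS length of the first i bases of read A and the first j bases of read B. dp[i][j] = dp[i-1][j-1]+1 when the i-th and j-th bases match, else max(dp[i-1][j], dp[i][j-1]).
    ·  T  G  T  C  A  G  C  A  A  T
 ·  0  0  0  0  0  0  0  0  0  0  0
 A  0  0  0  0  0  1  1  1  1  1  1
 G  0  0  1  1  1  1  2  2  2  2  2
 T  0  1  1  2  2  2  2  2  2  2  3
 A  0  1  1  2  2  3  3  3  3  3  3
 A  0  1  1  2  2  3  3  3  4  4  4
 A  0  1  1  2  2  3  3  3  4  5  5
 T  0  1  1  2  2  3  3  3  4  5  6
 G  0  1  2  2  2  3  4  4  4  5  6
 C  0  1  2  2  3  3  4  5  5  5  6
 T  0  1  2  3  3  3  4  5  5  5  6
 A  0  1  2  3  3  4  4  5  6  6  6
dp[11][10] = 6. One LCS (by backtracking along matches): GTAAAT.

6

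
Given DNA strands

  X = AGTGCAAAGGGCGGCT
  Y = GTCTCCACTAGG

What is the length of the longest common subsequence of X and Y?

7

One common subsequence of length 7: G (X #2, Y #1), then T (X #3, Y #4), then C (X #5, Y #6), then A (X #6, Y #7), then A (X #8, Y #10), then G (X #13, Y #11), then G (X #14, Y #12). dp[16][12] = 7 confirms this is the maximum.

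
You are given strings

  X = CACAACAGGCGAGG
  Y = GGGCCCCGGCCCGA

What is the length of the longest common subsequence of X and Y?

8

Pick C (X #1, Y #5), C (X #3, Y #6), C (X #6, Y #7), G (X #8, Y #8), G (X #9, Y #9), C (X #10, Y #12), G (X #11, Y #13), A (X #12, Y #14); all 8 characters appear in both, in order. Since dp[14][14] = 8, nothing longer is possible.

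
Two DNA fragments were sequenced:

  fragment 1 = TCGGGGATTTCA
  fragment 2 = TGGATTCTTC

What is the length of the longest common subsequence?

Taking T [1,1]; then G [5,2]; then G [6,3]; then A [7,4]; then T [8,6]; then T [9,8]; then T [10,9]; then C [11,10] gives a common subsequence of length 8, and the DP table's final entry dp[12][10] is also 8, so no common subsequence is longer.

8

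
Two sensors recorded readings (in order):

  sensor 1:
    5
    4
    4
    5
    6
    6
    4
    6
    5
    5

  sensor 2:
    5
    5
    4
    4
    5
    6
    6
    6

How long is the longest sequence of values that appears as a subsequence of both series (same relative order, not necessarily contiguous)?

Let dp[i][j] be the LCS length of the first i values of sensor 1 and the first j values of sensor 2. dp[i][j] = dp[i-1][j-1]+1 when the i-th and j-th values match, else max(dp[i-1][j], dp[i][j-1]).
    ·  5  5  4  4  5  6  6  6
 ·  0  0  0  0  0  0  0  0  0
 5  0  1  1  1  1  1  1  1  1
 4  0  1  1  2  2  2  2  2  2
 4  0  1  1  2  3  3  3  3  3
 5  0  1  2  2  3  4  4  4  4
 6  0  1  2  2  3  4  5  5  5
 6  0  1  2  2  3  4  5  6  6
 4  0  1  2  3  3  4  5  6  6
 6  0  1  2  3  3  4  5  6  7
 5  0  1  2  3  3  4  5  6  7
 5  0  1  2  3  3  4  5  6  7
dp[10][8] = 7. One LCS (by backtracking along matches): 5, 4, 4, 5, 6, 6, 6.

7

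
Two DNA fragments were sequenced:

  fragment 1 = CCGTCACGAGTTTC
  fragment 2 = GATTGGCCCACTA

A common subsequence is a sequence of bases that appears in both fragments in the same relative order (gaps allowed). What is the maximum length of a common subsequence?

6

Pick C (fragment 1 #1, fragment 2 #7), then C (fragment 1 #2, fragment 2 #8), then C (fragment 1 #5, fragment 2 #9), then A (fragment 1 #6, fragment 2 #10), then C (fragment 1 #7, fragment 2 #11), then A (fragment 1 #9, fragment 2 #13); all 6 bases appear in both, in order. The LCS DP gives dp[14][13] = 6, so this is optimal.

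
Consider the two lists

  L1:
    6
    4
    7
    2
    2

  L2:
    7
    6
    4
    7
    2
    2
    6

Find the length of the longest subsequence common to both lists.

Let dp[i][j] be the LCS length of the first i values of L1 and the first j values of L2. dp[i][j] = dp[i-1][j-1]+1 when the i-th and j-th values match, else max(dp[i-1][j], dp[i][j-1]).
    ·  7  6  4  7  2  2  6
 ·  0  0  0  0  0  0  0  0
 6  0  0  1  1  1  1  1  1
 4  0  0  1  2  2  2  2  2
 7  0  1  1  2  3  3  3  3
 2  0  1  1  2  3  4  4  4
 2  0  1  1  2  3  4  5  5
dp[5][7] = 5. One LCS (by backtracking along matches): 6, 4, 7, 2, 2.

5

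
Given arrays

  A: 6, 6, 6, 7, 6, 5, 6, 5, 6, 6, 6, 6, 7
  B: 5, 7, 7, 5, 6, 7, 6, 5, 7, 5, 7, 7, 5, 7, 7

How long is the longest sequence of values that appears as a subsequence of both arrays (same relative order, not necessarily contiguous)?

Match 6 (A #1, B #5); then 6 (A #2, B #7); then 7 (A #4, B #9); then 5 (A #6, B #10); then 5 (A #8, B #13); then 7 (A #13, B #15) — 6 values in the same relative order in both. Since dp[13][15] = 6, nothing longer is possible.

6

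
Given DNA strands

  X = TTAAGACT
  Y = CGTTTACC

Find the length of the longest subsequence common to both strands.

4

Taking T at X[1]=Y[4] → T at X[2]=Y[5] → A at X[3]=Y[6] → C at X[7]=Y[8] gives a common subsequence of length 4. The LCS DP gives dp[8][8] = 4, so this is optimal.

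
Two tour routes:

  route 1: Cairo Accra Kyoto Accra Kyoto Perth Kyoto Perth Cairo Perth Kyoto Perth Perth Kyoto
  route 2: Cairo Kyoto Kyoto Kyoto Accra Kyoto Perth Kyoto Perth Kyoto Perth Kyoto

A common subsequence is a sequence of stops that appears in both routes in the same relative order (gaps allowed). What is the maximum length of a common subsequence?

10

Pick Cairo (route 1 #1, route 2 #1), Kyoto (route 1 #3, route 2 #4), Accra (route 1 #4, route 2 #5), Kyoto (route 1 #5, route 2 #6), Perth (route 1 #6, route 2 #7), Kyoto (route 1 #7, route 2 #8), Perth (route 1 #10, route 2 #9), Kyoto (route 1 #11, route 2 #10), Perth (route 1 #13, route 2 #11), Kyoto (route 1 #14, route 2 #12); all 10 stops appear in both, in order. Since dp[14][12] = 10, nothing longer is possible.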